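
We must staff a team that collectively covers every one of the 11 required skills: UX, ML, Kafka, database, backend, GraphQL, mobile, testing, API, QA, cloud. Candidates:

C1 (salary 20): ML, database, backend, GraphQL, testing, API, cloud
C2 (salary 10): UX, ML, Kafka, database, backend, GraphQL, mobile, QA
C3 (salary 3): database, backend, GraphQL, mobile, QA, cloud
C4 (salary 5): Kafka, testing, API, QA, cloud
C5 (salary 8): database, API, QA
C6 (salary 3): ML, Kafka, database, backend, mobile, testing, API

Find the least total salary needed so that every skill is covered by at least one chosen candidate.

C2, C4 cover every skill at salary 10 + 5 = 15.
Any cover uses at least 2 candidates; among all covering selections none totals below 15.
Greedy by coverage-per-salary would pick C6, C3, C2 for 16 — worse than the optimum 15.

15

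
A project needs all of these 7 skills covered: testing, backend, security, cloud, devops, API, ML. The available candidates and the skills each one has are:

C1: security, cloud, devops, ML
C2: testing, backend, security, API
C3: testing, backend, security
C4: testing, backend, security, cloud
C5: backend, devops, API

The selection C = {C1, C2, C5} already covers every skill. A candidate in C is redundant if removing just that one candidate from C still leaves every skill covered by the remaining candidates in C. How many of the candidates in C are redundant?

Drop C1: cloud, ML uncovered — not redundant.
Drop C2: testing uncovered — not redundant.
Drop C5: the rest still cover every skill — redundant.
1 redundant: C5.

1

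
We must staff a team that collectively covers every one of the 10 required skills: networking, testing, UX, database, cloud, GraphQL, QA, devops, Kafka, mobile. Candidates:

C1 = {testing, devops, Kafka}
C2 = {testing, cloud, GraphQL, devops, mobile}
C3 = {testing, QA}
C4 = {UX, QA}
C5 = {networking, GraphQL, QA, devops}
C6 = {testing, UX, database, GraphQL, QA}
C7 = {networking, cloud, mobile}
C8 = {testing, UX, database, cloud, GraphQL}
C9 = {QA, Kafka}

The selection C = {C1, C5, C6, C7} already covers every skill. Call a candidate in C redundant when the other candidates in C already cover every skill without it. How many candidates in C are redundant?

Drop C1: Kafka uncovered — not redundant.
Drop C5: the rest still cover every skill — redundant.
Drop C6: UX, database uncovered — not redundant.
Drop C7: cloud, mobile uncovered — not redundant.
1 redundant: C5.

1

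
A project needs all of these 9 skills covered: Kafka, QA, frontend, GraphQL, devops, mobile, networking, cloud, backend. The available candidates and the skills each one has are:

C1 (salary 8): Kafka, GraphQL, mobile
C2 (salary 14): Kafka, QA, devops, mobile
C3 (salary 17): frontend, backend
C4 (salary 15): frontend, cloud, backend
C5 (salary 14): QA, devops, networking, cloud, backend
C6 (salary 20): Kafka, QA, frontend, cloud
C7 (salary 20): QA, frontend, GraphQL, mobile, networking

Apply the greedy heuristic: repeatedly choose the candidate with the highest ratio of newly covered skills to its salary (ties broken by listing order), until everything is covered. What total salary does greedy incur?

Pick 1: C1 adds 3 new (Kafka, GraphQL, mobile) at salary 8 (ratio 3/8).
Pick 2: C5 adds 5 new (QA, devops, networking, cloud, backend) at salary 14 (ratio 5/14).
Pick 3: C4 adds 1 new (frontend) at salary 15 (ratio 1/15).
Greedy total salary: 8 + 14 + 15 = 37.

37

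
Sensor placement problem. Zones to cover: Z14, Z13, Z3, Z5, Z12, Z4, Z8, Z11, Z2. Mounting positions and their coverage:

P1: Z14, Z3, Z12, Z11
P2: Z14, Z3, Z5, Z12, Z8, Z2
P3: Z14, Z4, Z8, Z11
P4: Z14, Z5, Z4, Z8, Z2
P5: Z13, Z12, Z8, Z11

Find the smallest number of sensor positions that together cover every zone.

P1, P4, P5 together cover {Z14, Z13, Z3, Z5, Z12, Z4, Z8, Z11, Z2} — every zone.
No 2 of the 5 sensor positions cover everything (all 10 pairs fall short), so 3 is minimum.

3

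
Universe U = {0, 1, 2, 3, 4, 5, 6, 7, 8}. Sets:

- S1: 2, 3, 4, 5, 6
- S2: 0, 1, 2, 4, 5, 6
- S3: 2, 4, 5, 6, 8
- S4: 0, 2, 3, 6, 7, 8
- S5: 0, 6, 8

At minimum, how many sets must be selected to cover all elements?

S2, S4 together cover {0, 1, 2, 3, 4, 5, 6, 7, 8} — every element.
No single set contains all 9 elements, so 2 is optimal.

2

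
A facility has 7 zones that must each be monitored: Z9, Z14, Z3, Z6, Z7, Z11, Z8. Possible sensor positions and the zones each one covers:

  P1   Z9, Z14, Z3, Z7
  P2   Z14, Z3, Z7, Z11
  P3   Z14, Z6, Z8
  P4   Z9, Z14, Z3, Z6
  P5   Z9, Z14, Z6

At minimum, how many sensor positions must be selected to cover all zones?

P1, P2, P3 together cover {Z9, Z14, Z3, Z6, Z7, Z11, Z8} — every zone.
No 2 of the 5 sensor positions cover everything (all 10 pairs fall short), so 3 is minimum.

3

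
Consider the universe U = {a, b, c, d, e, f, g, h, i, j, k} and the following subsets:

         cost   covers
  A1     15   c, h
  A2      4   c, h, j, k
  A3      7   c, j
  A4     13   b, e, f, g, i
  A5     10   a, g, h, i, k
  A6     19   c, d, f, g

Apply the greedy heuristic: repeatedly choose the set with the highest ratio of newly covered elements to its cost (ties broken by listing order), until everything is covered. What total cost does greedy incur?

Pick 1: A2 adds 4 new (c, h, j, k) at cost 4 (ratio 4/4).
Pick 2: A4 adds 5 new (b, e, f, g, i) at cost 13 (ratio 5/13).
Pick 3: A5 adds 1 new (a) at cost 10 (ratio 1/10).
Pick 4: A6 adds 1 new (d) at cost 19 (ratio 1/19).
Greedy total cost: 4 + 13 + 10 + 19 = 46.

46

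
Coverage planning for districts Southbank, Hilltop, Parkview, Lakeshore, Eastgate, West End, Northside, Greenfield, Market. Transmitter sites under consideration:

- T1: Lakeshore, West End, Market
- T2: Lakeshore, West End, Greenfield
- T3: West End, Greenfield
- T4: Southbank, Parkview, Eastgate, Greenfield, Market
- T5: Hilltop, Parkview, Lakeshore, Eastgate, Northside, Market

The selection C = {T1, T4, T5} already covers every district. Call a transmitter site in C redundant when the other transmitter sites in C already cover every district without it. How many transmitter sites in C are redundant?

0

Drop T1: West End uncovered — not redundant.
Drop T4: Southbank, Greenfield uncovered — not redundant.
Drop T5: Hilltop, Northside uncovered — not redundant.
None of the transmitter sites in C is redundant.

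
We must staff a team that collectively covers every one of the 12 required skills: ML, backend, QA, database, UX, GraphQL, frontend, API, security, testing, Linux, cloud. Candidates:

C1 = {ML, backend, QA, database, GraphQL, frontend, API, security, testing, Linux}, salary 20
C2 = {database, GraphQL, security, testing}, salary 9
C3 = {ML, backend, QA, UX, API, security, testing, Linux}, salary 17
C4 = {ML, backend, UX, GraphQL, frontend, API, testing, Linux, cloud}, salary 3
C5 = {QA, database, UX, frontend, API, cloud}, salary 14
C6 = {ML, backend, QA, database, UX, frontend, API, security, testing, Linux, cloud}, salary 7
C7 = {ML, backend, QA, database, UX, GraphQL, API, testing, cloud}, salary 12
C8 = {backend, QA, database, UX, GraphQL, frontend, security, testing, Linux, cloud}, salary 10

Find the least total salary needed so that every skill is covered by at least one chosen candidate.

C4, C6 cover every skill at salary 3 + 7 = 10.
Any cover uses at least 2 candidates; among all covering selections none totals below 10.

10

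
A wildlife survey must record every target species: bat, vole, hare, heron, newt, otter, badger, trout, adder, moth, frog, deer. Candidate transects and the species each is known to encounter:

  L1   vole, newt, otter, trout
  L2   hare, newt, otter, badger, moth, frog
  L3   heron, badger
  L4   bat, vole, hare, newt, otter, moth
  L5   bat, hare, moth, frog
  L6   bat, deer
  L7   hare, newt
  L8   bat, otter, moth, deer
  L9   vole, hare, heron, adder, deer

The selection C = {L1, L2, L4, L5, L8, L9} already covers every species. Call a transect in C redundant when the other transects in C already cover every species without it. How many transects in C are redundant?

3

Drop L1: trout uncovered — not redundant.
Drop L2: badger uncovered — not redundant.
Drop L4: the rest still cover every species — redundant.
Drop L5: the rest still cover every species — redundant.
Drop L8: the rest still cover every species — redundant.
Drop L9: heron, adder uncovered — not redundant.
3 redundant: L4, L5, L8.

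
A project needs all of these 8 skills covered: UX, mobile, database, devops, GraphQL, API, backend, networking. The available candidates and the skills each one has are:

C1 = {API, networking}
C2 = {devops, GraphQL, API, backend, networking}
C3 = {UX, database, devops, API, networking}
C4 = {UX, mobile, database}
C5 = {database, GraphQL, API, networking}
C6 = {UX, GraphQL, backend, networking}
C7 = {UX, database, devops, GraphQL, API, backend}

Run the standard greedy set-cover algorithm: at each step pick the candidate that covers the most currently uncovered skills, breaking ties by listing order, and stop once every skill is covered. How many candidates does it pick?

Pick 1: C7 covers 6 new skills (UX, database, devops, GraphQL, API, backend).
Pick 2: C1 covers 1 new skills (networking).
Pick 3: C4 covers 1 new skills (mobile).
Greedy uses 3 candidates. (The true minimum is 2.)

3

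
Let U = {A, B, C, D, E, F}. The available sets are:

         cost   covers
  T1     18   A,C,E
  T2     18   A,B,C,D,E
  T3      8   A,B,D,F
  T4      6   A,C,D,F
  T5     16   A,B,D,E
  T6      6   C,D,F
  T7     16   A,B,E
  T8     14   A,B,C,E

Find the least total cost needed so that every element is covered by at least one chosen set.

T4, T8 cover every element at cost 6 + 14 = 20.
Any cover uses at least 2 sets; among all covering selections none totals below 20.

20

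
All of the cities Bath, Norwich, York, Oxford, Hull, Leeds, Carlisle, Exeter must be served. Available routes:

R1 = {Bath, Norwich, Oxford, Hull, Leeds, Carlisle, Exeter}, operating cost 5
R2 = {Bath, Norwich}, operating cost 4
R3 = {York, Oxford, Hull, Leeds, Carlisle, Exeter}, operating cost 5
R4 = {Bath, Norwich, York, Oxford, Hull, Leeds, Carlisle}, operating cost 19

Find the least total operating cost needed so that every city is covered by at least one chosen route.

9

R2, R3 cover every city at operating cost 4 + 5 = 9.
Any cover uses at least 2 routes; among all covering selections none totals below 9.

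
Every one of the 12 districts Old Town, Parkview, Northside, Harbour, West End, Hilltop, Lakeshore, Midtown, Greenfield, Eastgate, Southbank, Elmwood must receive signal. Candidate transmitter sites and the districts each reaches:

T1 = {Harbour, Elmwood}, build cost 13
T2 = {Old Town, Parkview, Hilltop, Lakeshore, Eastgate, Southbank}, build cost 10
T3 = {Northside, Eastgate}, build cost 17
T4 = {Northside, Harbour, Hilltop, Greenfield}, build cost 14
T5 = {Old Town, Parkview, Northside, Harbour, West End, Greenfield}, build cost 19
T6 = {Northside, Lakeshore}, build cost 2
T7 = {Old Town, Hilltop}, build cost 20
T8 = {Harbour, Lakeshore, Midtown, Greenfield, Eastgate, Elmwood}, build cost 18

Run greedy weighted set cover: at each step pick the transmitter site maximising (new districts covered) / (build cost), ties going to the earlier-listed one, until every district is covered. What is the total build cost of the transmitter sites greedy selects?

Pick 1: T6 adds 2 new (Northside, Lakeshore) at build cost 2 (ratio 2/2).
Pick 2: T2 adds 5 new (Old Town, Parkview, Hilltop, Eastgate, Southbank) at build cost 10 (ratio 5/10).
Pick 3: T8 adds 4 new (Harbour, Midtown, Greenfield, Elmwood) at build cost 18 (ratio 4/18).
Pick 4: T5 adds 1 new (West End) at build cost 19 (ratio 1/19).
Greedy total build cost: 2 + 10 + 18 + 19 = 49. (The true optimum is 47, so greedy overshoots here.)

49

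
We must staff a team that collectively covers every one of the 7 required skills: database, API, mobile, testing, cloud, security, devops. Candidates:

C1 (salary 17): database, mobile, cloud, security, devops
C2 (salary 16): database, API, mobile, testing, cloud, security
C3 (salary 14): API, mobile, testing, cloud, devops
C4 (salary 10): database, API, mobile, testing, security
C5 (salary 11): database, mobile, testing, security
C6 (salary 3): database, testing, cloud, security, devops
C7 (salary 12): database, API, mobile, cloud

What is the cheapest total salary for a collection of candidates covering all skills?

C4, C6 cover every skill at salary 10 + 3 = 13.
Any cover uses at least 2 candidates; among all covering selections none totals below 13.

13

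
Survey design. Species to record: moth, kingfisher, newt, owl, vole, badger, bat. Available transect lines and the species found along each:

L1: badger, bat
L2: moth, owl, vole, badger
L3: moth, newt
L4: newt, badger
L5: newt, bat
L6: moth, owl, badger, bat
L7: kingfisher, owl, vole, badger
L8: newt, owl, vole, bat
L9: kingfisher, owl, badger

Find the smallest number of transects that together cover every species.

3

L1, L3, L7 together cover {moth, kingfisher, newt, owl, vole, badger, bat} — every species.
No 2 of the 9 transects cover everything (all 36 pairs fall short), so 3 is minimum.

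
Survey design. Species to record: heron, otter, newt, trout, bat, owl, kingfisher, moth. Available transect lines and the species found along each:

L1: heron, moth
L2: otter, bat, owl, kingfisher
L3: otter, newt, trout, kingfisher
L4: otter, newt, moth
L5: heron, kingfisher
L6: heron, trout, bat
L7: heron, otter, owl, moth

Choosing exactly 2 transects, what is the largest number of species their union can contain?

7

Choosing L3, L7 covers {heron, otter, newt, trout, owl, kingfisher, moth} — 7 species.
No choice of 2 transects does better; here bat is left uncovered.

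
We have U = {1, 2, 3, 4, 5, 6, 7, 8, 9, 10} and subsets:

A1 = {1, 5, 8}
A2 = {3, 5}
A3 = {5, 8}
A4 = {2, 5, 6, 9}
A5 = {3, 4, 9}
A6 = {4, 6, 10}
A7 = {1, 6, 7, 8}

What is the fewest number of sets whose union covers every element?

A2, A4, A6, A7 together cover {1, 2, 3, 4, 5, 6, 7, 8, 9, 10} — every element.
No 3 of the 7 sets cover everything (all 35 triples fall short), so 4 is minimum.

4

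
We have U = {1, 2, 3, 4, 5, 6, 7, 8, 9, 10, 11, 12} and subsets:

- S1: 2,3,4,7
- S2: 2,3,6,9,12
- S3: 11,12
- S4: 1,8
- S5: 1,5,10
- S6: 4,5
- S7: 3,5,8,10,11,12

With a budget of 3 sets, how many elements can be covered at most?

11

Choosing S1, S2, S7 covers {2, 3, 4, 5, 6, 7, 8, 9, 10, 11, 12} — 11 elements.
No choice of 3 sets does better; here 1 is left uncovered.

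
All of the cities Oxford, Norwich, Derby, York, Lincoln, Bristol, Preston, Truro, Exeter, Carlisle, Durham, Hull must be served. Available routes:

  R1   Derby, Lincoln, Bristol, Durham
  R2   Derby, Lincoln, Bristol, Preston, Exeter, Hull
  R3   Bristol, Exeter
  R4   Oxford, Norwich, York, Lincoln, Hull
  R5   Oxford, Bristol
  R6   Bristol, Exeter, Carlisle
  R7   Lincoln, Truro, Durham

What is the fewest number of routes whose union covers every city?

R2, R4, R6, R7 together cover {Oxford, Norwich, Derby, York, Lincoln, Bristol, Preston, Truro, Exeter, Carlisle, Durham, Hull} — every city.
No 3 of the 7 routes cover everything (all 35 triples fall short), so 4 is minimum.

4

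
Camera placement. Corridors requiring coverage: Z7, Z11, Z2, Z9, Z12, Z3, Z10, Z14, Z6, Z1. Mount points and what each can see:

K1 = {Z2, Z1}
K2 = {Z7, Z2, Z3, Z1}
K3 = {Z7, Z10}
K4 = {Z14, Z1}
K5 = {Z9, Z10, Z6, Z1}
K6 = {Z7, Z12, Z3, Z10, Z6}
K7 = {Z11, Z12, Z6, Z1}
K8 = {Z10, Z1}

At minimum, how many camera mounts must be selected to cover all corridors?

K2, K4, K5, K7 together cover {Z7, Z11, Z2, Z9, Z12, Z3, Z10, Z14, Z6, Z1} — every corridor.
No 3 of the 8 camera mounts cover everything (all 56 triples fall short), so 4 is minimum.
Greedy (largest uncovered first) would take K6, K1, K4, K5, K7 — 5 camera mounts — but 4 suffice.

4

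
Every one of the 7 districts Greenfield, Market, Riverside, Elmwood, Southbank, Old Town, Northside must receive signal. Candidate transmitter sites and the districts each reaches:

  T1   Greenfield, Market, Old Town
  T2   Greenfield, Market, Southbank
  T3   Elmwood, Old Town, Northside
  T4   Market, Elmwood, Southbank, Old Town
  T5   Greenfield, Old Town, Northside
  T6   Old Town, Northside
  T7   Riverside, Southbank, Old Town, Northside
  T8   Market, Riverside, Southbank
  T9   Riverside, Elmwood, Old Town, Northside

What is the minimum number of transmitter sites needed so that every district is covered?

2

T2, T9 together cover {Greenfield, Market, Riverside, Elmwood, Southbank, Old Town, Northside} — every district.
No single transmitter site contains all 7 districts, so 2 is optimal.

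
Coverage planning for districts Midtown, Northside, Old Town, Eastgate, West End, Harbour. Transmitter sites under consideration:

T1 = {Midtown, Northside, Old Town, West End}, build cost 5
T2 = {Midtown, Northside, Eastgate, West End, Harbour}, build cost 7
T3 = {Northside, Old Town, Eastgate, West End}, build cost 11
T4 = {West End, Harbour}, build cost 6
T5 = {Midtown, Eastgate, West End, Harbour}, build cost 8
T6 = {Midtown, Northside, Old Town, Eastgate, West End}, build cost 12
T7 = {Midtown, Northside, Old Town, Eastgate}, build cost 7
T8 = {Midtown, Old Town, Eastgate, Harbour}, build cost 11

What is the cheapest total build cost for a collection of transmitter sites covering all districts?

12

T1, T2 cover every district at build cost 5 + 7 = 12.
Any cover uses at least 2 transmitter sites; among all covering selections none totals below 12.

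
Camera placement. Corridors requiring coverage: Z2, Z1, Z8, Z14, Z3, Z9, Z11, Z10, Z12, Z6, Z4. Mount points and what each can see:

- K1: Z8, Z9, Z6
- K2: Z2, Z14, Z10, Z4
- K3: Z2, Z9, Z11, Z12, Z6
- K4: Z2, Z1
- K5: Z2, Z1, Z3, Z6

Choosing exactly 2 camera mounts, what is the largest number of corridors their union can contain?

Choosing K2, K3 covers {Z2, Z14, Z9, Z11, Z10, Z12, Z6, Z4} — 8 corridors.
No choice of 2 camera mounts does better; here Z1, Z8, Z3 are left uncovered.

8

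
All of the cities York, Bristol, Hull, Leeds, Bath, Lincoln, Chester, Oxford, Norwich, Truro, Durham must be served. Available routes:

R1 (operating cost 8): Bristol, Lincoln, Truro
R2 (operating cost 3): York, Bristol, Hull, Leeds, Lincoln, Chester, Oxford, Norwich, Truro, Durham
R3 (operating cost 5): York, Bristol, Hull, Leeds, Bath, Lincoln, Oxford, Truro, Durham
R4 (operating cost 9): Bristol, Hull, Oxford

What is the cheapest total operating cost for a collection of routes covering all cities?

8

R2, R3 cover every city at operating cost 3 + 5 = 8.
Any cover uses at least 2 routes; among all covering selections none totals below 8.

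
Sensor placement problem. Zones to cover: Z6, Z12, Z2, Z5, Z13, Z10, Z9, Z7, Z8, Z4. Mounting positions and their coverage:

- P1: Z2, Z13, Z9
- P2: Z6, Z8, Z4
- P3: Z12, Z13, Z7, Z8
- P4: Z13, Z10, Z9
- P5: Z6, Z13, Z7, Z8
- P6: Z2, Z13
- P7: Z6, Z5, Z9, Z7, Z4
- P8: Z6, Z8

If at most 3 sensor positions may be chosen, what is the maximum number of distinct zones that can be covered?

Choosing P1, P3, P7 covers {Z6, Z12, Z2, Z5, Z13, Z9, Z7, Z8, Z4} — 9 zones.
No choice of 3 sensor positions does better; here Z10 is left uncovered.

9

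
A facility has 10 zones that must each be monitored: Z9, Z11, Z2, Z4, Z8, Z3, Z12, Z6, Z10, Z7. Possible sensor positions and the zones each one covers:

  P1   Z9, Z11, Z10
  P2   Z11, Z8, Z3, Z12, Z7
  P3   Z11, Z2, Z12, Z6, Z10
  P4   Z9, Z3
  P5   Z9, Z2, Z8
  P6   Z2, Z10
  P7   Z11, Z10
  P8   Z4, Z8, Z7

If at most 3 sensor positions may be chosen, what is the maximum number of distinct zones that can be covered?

Choosing P3, P4, P8 covers {Z9, Z11, Z2, Z4, Z8, Z3, Z12, Z6, Z10, Z7} — 10 zones.
That is all 10 zones.

10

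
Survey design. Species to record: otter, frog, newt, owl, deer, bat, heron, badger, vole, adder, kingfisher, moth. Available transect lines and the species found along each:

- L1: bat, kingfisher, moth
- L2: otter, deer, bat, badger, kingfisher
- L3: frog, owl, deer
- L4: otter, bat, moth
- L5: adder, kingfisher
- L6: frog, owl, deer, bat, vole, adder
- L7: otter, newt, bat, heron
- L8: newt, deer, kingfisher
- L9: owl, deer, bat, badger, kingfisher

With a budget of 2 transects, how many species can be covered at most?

9

Choosing L2, L6 covers {otter, frog, owl, deer, bat, badger, vole, adder, kingfisher} — 9 species.
No choice of 2 transects does better; here newt, heron, moth are left uncovered.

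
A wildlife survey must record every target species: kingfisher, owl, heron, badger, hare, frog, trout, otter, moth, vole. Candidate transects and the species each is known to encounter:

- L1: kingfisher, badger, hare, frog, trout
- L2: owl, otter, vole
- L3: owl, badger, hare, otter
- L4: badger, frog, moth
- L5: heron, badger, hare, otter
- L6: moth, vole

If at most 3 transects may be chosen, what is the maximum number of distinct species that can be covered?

9

Choosing L1, L2, L4 covers {kingfisher, owl, badger, hare, frog, trout, otter, moth, vole} — 9 species.
No choice of 3 transects does better; here heron is left uncovered.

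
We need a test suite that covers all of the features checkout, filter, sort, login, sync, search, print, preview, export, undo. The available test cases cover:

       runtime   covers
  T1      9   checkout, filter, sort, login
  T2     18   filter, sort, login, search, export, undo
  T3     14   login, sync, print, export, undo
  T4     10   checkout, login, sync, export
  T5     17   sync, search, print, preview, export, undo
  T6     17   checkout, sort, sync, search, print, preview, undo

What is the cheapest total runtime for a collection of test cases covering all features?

26

T1, T5 cover every feature at runtime 9 + 17 = 26.
Any cover uses at least 2 test cases; among all covering selections none totals below 26.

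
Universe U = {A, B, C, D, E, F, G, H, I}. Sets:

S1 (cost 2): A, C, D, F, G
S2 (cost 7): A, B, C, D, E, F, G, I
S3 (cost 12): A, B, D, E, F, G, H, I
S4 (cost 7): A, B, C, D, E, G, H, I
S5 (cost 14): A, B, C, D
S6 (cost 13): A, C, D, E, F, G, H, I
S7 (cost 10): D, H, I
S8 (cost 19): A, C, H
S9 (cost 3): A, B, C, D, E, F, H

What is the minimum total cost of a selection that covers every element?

9

S1, S4 cover every element at cost 2 + 7 = 9.
Any cover uses at least 2 sets; among all covering selections none totals below 9.
Greedy by coverage-per-cost would pick S1, S9, S2 for 12 — worse than the optimum 9.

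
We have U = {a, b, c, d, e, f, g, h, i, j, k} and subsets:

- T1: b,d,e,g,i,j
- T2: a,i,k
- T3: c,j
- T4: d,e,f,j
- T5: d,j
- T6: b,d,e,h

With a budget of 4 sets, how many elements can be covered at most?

Choosing T1, T2, T3, T4 covers {a, b, c, d, e, f, g, i, j, k} — 10 elements.
No choice of 4 sets does better; here h is left uncovered.

10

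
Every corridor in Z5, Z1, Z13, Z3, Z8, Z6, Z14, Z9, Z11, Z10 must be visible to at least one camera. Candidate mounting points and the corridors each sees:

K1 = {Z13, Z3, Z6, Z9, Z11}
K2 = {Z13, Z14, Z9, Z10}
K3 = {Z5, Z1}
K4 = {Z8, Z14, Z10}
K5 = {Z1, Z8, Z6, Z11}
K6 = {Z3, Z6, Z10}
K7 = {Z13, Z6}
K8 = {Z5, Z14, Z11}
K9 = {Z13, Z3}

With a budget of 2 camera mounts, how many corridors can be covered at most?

8

Choosing K1, K4 covers {Z13, Z3, Z8, Z6, Z14, Z9, Z11, Z10} — 8 corridors.
No choice of 2 camera mounts does better; here Z5, Z1 are left uncovered.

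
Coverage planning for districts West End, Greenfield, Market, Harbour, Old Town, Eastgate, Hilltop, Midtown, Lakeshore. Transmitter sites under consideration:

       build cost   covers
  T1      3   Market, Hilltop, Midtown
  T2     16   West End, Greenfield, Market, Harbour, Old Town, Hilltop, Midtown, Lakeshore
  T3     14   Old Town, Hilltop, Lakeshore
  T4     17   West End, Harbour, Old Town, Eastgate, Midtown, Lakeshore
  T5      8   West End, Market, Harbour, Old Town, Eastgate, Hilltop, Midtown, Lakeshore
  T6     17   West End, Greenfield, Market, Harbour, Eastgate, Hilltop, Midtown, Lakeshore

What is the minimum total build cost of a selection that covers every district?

T2, T5 cover every district at build cost 16 + 8 = 24.
Any cover uses at least 2 transmitter sites; among all covering selections none totals below 24.
Greedy by coverage-per-build cost would pick T1, T5, T2 for 27 — worse than the optimum 24.

24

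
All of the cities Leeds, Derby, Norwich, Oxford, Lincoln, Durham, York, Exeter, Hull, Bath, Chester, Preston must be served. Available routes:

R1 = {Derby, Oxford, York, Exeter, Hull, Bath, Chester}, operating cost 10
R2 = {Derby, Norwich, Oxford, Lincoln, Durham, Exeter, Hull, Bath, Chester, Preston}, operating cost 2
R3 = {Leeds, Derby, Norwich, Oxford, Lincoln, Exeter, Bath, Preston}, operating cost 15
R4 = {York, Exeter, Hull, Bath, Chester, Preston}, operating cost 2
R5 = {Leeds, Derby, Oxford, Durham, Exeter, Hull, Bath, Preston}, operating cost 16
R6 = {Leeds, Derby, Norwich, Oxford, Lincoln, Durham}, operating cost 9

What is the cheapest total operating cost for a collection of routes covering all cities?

R4, R6 cover every city at operating cost 2 + 9 = 11.
Any cover uses at least 2 routes; among all covering selections none totals below 11.
Greedy by coverage-per-operating cost would pick R2, R4, R6 for 13 — worse than the optimum 11.

11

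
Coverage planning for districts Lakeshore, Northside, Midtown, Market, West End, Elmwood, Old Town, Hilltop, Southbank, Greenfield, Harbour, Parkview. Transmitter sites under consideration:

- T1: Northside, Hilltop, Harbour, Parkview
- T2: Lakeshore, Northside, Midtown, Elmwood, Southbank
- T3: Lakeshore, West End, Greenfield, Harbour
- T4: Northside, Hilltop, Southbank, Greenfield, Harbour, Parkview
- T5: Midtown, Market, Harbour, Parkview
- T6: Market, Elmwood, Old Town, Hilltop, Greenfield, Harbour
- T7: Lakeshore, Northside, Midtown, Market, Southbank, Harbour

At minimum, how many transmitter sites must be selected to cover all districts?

4

T1, T2, T3, T6 together cover {Lakeshore, Northside, Midtown, Market, West End, Elmwood, Old Town, Hilltop, Southbank, Greenfield, Harbour, Parkview} — every district.
No 3 of the 7 transmitter sites cover everything (all 35 triples fall short), so 4 is minimum.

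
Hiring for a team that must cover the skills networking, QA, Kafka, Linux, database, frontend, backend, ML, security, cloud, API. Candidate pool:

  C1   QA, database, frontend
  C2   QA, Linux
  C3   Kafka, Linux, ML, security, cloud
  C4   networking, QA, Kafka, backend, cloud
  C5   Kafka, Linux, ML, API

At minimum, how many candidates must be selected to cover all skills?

C1, C3, C4, C5 together cover {networking, QA, Kafka, Linux, database, frontend, backend, ML, security, cloud, API} — every skill.
No 3 of the 5 candidates cover everything (all 10 triples fall short), so 4 is minimum.

4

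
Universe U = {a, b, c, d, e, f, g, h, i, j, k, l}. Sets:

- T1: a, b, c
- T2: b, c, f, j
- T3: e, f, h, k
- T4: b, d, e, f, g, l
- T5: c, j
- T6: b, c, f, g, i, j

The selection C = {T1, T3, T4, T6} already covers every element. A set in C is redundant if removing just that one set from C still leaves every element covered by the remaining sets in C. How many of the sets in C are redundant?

0

Drop T1: a uncovered — not redundant.
Drop T3: h, k uncovered — not redundant.
Drop T4: d, l uncovered — not redundant.
Drop T6: i, j uncovered — not redundant.
None of the sets in C is redundant.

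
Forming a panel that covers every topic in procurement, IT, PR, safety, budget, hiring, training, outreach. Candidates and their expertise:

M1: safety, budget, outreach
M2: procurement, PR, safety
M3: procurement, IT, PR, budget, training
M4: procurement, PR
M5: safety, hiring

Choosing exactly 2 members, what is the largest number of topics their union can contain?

Choosing M1, M3 covers {procurement, IT, PR, safety, budget, training, outreach} — 7 topics.
No choice of 2 members does better; here hiring is left uncovered.

7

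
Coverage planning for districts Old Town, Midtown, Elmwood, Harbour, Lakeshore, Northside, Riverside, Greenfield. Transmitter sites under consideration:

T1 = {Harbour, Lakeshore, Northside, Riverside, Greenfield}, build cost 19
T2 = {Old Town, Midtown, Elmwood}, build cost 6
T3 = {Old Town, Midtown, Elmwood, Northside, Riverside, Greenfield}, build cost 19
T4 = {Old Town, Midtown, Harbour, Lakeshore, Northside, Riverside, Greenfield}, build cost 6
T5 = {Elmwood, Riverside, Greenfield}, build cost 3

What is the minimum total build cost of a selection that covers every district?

T4, T5 cover every district at build cost 6 + 3 = 9.
Any cover uses at least 2 transmitter sites; among all covering selections none totals below 9.

9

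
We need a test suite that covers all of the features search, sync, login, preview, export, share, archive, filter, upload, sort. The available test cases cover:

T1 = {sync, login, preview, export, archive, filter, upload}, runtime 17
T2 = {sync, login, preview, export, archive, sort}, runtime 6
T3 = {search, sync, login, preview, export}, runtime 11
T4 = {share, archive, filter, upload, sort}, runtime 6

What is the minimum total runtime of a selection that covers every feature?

T3, T4 cover every feature at runtime 11 + 6 = 17.
Any cover uses at least 2 test cases; among all covering selections none totals below 17.
Greedy by coverage-per-runtime would pick T2, T4, T3 for 23 — worse than the optimum 17.

17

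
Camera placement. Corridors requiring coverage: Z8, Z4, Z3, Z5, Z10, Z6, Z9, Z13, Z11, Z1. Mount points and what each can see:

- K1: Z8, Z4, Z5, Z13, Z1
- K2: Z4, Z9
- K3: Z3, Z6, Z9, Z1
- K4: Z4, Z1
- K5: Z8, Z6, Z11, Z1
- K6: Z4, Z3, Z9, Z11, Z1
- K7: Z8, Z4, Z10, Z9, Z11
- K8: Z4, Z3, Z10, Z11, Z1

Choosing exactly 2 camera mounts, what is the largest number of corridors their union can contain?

8

Choosing K1, K3 covers {Z8, Z4, Z3, Z5, Z6, Z9, Z13, Z1} — 8 corridors.
No choice of 2 camera mounts does better; here Z10, Z11 are left uncovered.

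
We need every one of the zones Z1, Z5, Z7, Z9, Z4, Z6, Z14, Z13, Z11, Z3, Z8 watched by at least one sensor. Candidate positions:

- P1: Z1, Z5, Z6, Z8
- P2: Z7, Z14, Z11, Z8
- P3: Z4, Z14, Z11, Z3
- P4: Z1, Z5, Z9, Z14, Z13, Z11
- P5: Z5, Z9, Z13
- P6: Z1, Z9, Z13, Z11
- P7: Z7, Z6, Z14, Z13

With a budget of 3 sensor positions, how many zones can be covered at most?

10

Choosing P1, P3, P4 covers {Z1, Z5, Z9, Z4, Z6, Z14, Z13, Z11, Z3, Z8} — 10 zones.
No choice of 3 sensor positions does better; here Z7 is left uncovered.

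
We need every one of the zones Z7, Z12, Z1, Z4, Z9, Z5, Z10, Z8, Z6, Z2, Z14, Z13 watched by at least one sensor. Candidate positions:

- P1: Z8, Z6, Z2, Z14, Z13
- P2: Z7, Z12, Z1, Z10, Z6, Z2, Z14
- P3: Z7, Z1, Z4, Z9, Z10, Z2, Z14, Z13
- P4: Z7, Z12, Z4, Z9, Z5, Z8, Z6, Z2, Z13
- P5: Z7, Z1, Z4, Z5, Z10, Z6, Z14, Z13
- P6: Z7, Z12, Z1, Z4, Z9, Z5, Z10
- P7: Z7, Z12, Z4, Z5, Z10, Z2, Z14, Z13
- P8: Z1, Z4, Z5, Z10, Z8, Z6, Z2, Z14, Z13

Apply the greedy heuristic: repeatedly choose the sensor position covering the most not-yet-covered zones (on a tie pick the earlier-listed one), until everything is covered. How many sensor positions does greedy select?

Pick 1: P4 covers 9 new zones (Z7, Z12, Z4, Z9, Z5, Z8, Z6, Z2, Z13).
Pick 2: P2 covers 3 new zones (Z1, Z10, Z14).
Greedy uses 2 sensor positions.

2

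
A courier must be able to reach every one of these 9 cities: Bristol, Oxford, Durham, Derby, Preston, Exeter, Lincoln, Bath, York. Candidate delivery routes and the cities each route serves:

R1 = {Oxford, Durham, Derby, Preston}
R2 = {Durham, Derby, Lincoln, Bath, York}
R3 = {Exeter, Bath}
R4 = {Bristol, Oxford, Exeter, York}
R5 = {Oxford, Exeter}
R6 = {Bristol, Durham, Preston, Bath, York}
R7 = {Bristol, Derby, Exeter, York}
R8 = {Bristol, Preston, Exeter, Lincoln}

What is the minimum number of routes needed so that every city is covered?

3

R1, R2, R4 together cover {Bristol, Oxford, Durham, Derby, Preston, Exeter, Lincoln, Bath, York} — every city.
No 2 of the 8 routes cover everything (all 28 pairs fall short), so 3 is minimum.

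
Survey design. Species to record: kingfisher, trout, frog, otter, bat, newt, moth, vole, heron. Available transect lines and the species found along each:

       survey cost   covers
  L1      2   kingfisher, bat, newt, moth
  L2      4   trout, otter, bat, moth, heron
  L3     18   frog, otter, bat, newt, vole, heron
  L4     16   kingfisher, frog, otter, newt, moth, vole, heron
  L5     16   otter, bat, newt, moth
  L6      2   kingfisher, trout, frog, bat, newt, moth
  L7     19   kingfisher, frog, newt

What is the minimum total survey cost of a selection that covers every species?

L4, L6 cover every species at survey cost 16 + 2 = 18.
Any cover uses at least 2 transects; among all covering selections none totals below 18.
Greedy by coverage-per-survey cost would pick L6, L2, L4 for 22 — worse than the optimum 18.

18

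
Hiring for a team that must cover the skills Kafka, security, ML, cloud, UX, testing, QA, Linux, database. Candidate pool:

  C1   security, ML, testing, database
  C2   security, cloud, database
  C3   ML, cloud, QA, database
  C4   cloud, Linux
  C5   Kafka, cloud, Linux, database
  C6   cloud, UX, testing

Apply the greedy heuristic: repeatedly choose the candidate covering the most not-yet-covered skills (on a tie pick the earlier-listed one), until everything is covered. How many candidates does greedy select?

Pick 1: C1 covers 4 new skills (security, ML, testing, database).
Pick 2: C5 covers 3 new skills (Kafka, cloud, Linux).
Pick 3: C3 covers 1 new skills (QA).
Pick 4: C6 covers 1 new skills (UX).
Greedy uses 4 candidates.

4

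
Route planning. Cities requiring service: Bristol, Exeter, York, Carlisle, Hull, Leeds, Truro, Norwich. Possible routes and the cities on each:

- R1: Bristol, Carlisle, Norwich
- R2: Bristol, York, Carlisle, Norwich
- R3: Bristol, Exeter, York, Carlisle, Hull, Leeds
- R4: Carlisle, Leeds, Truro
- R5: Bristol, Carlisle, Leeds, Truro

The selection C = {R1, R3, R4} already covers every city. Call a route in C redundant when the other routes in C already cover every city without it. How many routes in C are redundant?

0

Drop R1: Norwich uncovered — not redundant.
Drop R3: Exeter, York, Hull uncovered — not redundant.
Drop R4: Truro uncovered — not redundant.
None of the routes in C is redundant.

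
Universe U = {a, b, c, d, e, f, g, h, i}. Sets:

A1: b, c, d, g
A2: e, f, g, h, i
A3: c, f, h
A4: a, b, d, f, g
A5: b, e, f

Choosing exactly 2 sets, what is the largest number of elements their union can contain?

8

Choosing A1, A2 covers {b, c, d, e, f, g, h, i} — 8 elements.
No choice of 2 sets does better; here a is left uncovered.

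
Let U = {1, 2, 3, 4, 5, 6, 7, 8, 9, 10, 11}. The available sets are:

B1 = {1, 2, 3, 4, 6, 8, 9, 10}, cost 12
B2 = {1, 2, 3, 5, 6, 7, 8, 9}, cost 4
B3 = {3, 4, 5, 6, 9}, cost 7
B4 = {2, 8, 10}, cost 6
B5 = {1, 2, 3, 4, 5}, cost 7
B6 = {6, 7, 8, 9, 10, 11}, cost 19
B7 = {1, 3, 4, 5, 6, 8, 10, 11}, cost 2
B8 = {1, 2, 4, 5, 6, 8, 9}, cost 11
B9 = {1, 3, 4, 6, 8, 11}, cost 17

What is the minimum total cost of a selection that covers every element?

B2, B7 cover every element at cost 4 + 2 = 6.
Any cover uses at least 2 sets; among all covering selections none totals below 6.

6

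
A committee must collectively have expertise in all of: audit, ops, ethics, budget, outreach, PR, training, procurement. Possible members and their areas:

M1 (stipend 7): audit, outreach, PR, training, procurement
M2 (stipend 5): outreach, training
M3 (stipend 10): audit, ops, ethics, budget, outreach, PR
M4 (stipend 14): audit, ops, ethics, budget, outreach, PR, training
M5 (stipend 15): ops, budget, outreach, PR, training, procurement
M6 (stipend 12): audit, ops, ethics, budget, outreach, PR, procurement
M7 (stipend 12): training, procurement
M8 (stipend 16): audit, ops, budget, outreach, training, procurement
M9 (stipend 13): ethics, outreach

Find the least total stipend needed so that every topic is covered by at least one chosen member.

M1, M3 cover every topic at stipend 7 + 10 = 17.
Any cover uses at least 2 members; among all covering selections none totals below 17.

17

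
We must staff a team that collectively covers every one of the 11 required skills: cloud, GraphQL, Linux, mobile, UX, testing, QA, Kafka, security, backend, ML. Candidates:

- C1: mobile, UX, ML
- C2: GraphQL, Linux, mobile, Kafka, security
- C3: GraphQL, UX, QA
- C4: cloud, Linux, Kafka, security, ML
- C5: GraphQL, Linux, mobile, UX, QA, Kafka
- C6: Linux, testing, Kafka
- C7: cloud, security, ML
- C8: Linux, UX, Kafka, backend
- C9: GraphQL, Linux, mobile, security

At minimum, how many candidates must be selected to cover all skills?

4

C4, C5, C6, C8 together cover {cloud, GraphQL, Linux, mobile, UX, testing, QA, Kafka, security, backend, ML} — every skill.
No 3 of the 9 candidates cover everything (all 84 triples fall short), so 4 is minimum.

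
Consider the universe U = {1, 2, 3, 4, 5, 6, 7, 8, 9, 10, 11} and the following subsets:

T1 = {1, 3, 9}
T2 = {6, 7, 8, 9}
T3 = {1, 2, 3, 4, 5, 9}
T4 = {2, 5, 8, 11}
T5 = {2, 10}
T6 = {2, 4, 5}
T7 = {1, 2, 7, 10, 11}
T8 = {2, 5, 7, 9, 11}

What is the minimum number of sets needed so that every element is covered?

3

T2, T3, T7 together cover {1, 2, 3, 4, 5, 6, 7, 8, 9, 10, 11} — every element.
No 2 of the 8 sets cover everything (all 28 pairs fall short), so 3 is minimum.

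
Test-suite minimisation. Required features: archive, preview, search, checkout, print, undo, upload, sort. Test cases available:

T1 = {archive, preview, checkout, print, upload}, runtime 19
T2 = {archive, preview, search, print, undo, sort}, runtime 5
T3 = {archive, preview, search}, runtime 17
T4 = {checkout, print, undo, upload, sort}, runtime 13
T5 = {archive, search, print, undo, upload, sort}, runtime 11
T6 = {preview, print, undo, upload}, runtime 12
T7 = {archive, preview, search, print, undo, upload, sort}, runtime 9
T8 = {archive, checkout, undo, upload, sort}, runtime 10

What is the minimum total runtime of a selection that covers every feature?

15

T2, T8 cover every feature at runtime 5 + 10 = 15.
Any cover uses at least 2 test cases; among all covering selections none totals below 15.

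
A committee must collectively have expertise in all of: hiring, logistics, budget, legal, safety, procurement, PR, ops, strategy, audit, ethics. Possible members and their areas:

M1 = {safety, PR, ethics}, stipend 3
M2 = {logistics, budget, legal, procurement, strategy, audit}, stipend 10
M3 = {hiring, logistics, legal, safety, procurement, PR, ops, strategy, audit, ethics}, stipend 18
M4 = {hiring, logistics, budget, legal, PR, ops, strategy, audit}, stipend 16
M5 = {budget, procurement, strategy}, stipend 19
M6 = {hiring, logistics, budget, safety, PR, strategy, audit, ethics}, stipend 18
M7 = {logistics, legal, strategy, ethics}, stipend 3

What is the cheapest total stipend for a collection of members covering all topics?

M2, M3 cover every topic at stipend 10 + 18 = 28.
Any cover uses at least 2 members; among all covering selections none totals below 28.

28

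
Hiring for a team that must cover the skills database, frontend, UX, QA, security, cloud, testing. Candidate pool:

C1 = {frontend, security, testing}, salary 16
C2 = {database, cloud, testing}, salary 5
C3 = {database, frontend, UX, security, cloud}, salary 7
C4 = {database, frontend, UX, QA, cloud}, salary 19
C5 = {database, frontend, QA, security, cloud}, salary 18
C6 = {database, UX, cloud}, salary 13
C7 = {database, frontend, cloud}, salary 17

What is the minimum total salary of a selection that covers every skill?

C2, C3, C5 cover every skill at salary 5 + 7 + 18 = 30.
Any cover uses at least 2 candidates; among all covering selections none totals below 30.

30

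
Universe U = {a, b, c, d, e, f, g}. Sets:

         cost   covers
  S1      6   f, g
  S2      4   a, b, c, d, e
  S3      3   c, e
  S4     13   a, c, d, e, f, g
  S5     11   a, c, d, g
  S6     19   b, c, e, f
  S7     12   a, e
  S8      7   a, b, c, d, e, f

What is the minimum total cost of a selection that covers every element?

10

S1, S2 cover every element at cost 6 + 4 = 10.
Any cover uses at least 2 sets; among all covering selections none totals below 10.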